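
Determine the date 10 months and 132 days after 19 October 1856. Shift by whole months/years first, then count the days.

Advancing 10 months and 132 days from October 19, 1856: first the month/year part, then the days.
month 10 + 10 = 20, which is month 8 of year 1857 → August 1857.
Day 19 is valid in August, giving August 19, 1857.
Now add 132 days from August 19, 1857.
August has 31 days, so 31 − 19 = 12 days remain after August 19, 1857; 132 − 12 = 120 left.
September 1857 has 30 days: 120 − 30 = 90 left.
October 1857 has 31 days: 90 − 31 = 59 left.
November 1857 has 30 days: 59 − 30 = 29 left.
29 days into December 1857 → December 29, 1857.

December 29, 1857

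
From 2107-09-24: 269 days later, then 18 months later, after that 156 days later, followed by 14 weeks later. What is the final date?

Counting forward 269 days from September 24, 2107:
September has 30 days, so 30 − 24 = 6 days remain after September 24, 2107; 269 − 6 = 263 left.
October 2107 has 31 days: 263 − 31 = 232 left.
November 2107 has 30 days: 232 − 30 = 202 left.
December 2107 has 31 days: 202 − 31 = 171 left.
January 2108 has 31 days: 171 − 31 = 140 left.
February 2108 has 29 days (2108 is a leap year): 140 − 29 = 111 left.
March 2108 has 31 days: 111 − 31 = 80 left.
April 2108 has 30 days: 80 − 30 = 50 left.
May 2108 has 31 days: 50 − 31 = 19 left.
19 days into June 2108 → June 19, 2108.
Advancing 18 months from June 19, 2108:
month 6 + 18 = 24, which is month 12 of year 2109 → December 2109.
Day 19 is valid in December, giving December 19, 2109.
Advancing 156 days from December 19, 2109:
December has 31 days, so 31 − 19 = 12 days remain after December 19, 2109; 156 − 12 = 144 left.
January 2110 has 31 days: 144 − 31 = 113 left.
February 2110 has 28 days (2110 is not a leap year): 113 − 28 = 85 left.
March 2110 has 31 days: 85 − 31 = 54 left.
April 2110 has 30 days: 54 − 30 = 24 left.
24 days into May 2110 → May 24, 2110.
Advancing 14 weeks (= 98 days) from May 24, 2110:
May has 31 days, so 31 − 24 = 7 days remain after May 24, 2110; 98 − 7 = 91 left.
June 2110 has 30 days: 91 − 30 = 61 left.
July 2110 has 31 days: 61 − 31 = 30 left.
30 days into August 2110 → August 30, 2110.

August 30, 2110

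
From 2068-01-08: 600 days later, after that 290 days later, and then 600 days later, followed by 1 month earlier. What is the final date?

Counting forward 600 days from January 8, 2068:
January has 31 days, so 31 − 8 = 23 days remain after January 8, 2068; 600 − 23 = 577 left.
February 2068 has 29 days (2068 is a leap year): 577 − 29 = 548 left.
March 2068 has 31 days: 548 − 31 = 517 left.
April 2068 has 30 days: 517 − 30 = 487 left.
May 2068 has 31 days: 487 − 31 = 456 left.
June 2068 has 30 days: 456 − 30 = 426 left.
July 2068 has 31 days: 426 − 31 = 395 left.
August 2068 has 31 days: 395 − 31 = 364 left.
September 2068 has 30 days: 364 − 30 = 334 left.
October 2068 has 31 days: 334 − 31 = 303 left.
November 2068 has 30 days: 303 − 30 = 273 left.
December 2068 has 31 days: 273 − 31 = 242 left.
January 2069 has 31 days: 242 − 31 = 211 left.
February 2069 has 28 days (2069 is not a leap year): 211 − 28 = 183 left.
March 2069 has 31 days: 183 − 31 = 152 left.
April 2069 has 30 days: 152 − 30 = 122 left.
May 2069 has 31 days: 122 − 31 = 91 left.
June 2069 has 30 days: 91 − 30 = 61 left.
July 2069 has 31 days: 61 − 31 = 30 left.
30 days into August 2069 → August 30, 2069.
Counting forward 290 days from August 30, 2069:
August has 31 days, so 31 − 30 = 1 day remains after August 30, 2069; 290 − 1 = 289 left.
September 2069 has 30 days: 289 − 30 = 259 left.
October 2069 has 31 days: 259 − 31 = 228 left.
November 2069 has 30 days: 228 − 30 = 198 left.
December 2069 has 31 days: 198 − 31 = 167 left.
January 2070 has 31 days: 167 − 31 = 136 left.
February 2070 has 28 days (2070 is not a leap year): 136 − 28 = 108 left.
March 2070 has 31 days: 108 − 31 = 77 left.
April 2070 has 30 days: 77 − 30 = 47 left.
May 2070 has 31 days: 47 − 31 = 16 left.
16 days into June 2070 → June 16, 2070.
Counting forward 600 days from June 16, 2070:
June has 30 days, so 30 − 16 = 14 days remain after June 16, 2070; 600 − 14 = 586 left.
July 2070 has 31 days: 586 − 31 = 555 left.
August 2070 has 31 days: 555 − 31 = 524 left.
September 2070 has 30 days: 524 − 30 = 494 left.
October 2070 has 31 days: 494 − 31 = 463 left.
November 2070 has 30 days: 463 − 30 = 433 left.
December 2070 has 31 days: 433 − 31 = 402 left.
January 2071 has 31 days: 402 − 31 = 371 left.
February 2071 has 28 days (2071 is not a leap year): 371 − 28 = 343 left.
March 2071 has 31 days: 343 − 31 = 312 left.
April 2071 has 30 days: 312 − 30 = 282 left.
May 2071 has 31 days: 282 − 31 = 251 left.
June 2071 has 30 days: 251 − 30 = 221 left.
July 2071 has 31 days: 221 − 31 = 190 left.
August 2071 has 31 days: 190 − 31 = 159 left.
September 2071 has 30 days: 159 − 30 = 129 left.
October 2071 has 31 days: 129 − 31 = 98 left.
November 2071 has 30 days: 98 − 30 = 68 left.
December 2071 has 31 days: 68 − 31 = 37 left.
January 2072 has 31 days: 37 − 31 = 6 left.
6 days into February 2072 → February 6, 2072.
Subtracting 1 month from February 6, 2072:
month 2 − 1 = 1 → January 2072.
Day 6 is valid in January, giving January 6, 2072.

January 6, 2072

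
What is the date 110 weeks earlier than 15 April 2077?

Going back 110 weeks = 770 days from April 15, 2077.
Going back 15 days from April 15, 2077 reaches the end of the previous month; 770 − 15 = 755 left.
March 2077 has 31 days: 755 − 31 = 724 left.
February 2077 has 28 days (2077 is not a leap year): 724 − 28 = 696 left.
January 2077 has 31 days: 696 − 31 = 665 left.
December 2076 has 31 days: 665 − 31 = 634 left.
November 2076 has 30 days: 634 − 30 = 604 left.
October 2076 has 31 days: 604 − 31 = 573 left.
September 2076 has 30 days: 573 − 30 = 543 left.
August 2076 has 31 days: 543 − 31 = 512 left.
July 2076 has 31 days: 512 − 31 = 481 left.
June 2076 has 30 days: 481 − 30 = 451 left.
May 2076 has 31 days: 451 − 31 = 420 left.
April 2076 has 30 days: 420 − 30 = 390 left.
March 2076 has 31 days: 390 − 31 = 359 left.
February 2076 has 29 days (2076 is a leap year): 359 − 29 = 330 left.
January 2076 has 31 days: 330 − 31 = 299 left.
December 2075 has 31 days: 299 − 31 = 268 left.
November 2075 has 30 days: 268 − 30 = 238 left.
October 2075 has 31 days: 238 − 31 = 207 left.
September 2075 has 30 days: 207 − 30 = 177 left.
August 2075 has 31 days: 177 − 31 = 146 left.
July 2075 has 31 days: 146 − 31 = 115 left.
June 2075 has 30 days: 115 − 30 = 85 left.
May 2075 has 31 days: 85 − 31 = 54 left.
April 2075 has 30 days: 54 − 30 = 24 left.
March 2075 has 31 days; 31 − 24 = 7 → March 7, 2075.

March 7, 2075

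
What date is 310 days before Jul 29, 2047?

Counting back 310 days from July 29, 2047.
Going back 29 days from July 29, 2047 reaches the end of the previous month; 310 − 29 = 281 left.
June 2047 has 30 days: 281 − 30 = 251 left.
May 2047 has 31 days: 251 − 31 = 220 left.
April 2047 has 30 days: 220 − 30 = 190 left.
March 2047 has 31 days: 190 − 31 = 159 left.
February 2047 has 28 days (2047 is not a leap year): 159 − 28 = 131 left.
January 2047 has 31 days: 131 − 31 = 100 left.
December 2046 has 31 days: 100 − 31 = 69 left.
November 2046 has 30 days: 69 − 30 = 39 left.
October 2046 has 31 days: 39 − 31 = 8 left.
September 2046 has 30 days; 30 − 8 = 22 → September 22, 2046.

September 22, 2046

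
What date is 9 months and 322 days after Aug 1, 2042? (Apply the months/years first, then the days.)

March 18, 2044

Advancing 9 months and 322 days from August 1, 2042: first the month/year part, then the days.
month 8 + 9 = 17, which is month 5 of year 2043 → May 2043.
Day 1 is valid in May, giving May 1, 2043.
Now add 322 days from May 1, 2043.
May has 31 days, so 31 − 1 = 30 days remain after May 1, 2043; 322 − 30 = 292 left.
June 2043 has 30 days: 292 − 30 = 262 left.
July 2043 has 31 days: 262 − 31 = 231 left.
August 2043 has 31 days: 231 − 31 = 200 left.
September 2043 has 30 days: 200 − 30 = 170 left.
October 2043 has 31 days: 170 − 31 = 139 left.
November 2043 has 30 days: 139 − 30 = 109 left.
December 2043 has 31 days: 109 − 31 = 78 left.
January 2044 has 31 days: 78 − 31 = 47 left.
February 2044 has 29 days (2044 is a leap year): 47 − 29 = 18 left.
18 days into March 2044 → March 18, 2044.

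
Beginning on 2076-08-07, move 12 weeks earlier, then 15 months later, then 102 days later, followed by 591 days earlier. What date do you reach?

April 13, 2076

Going back 12 weeks (= 84 days) from August 7, 2076:
Going back 7 days from August 7, 2076 reaches the end of the previous month; 84 − 7 = 77 left.
July 2076 has 31 days: 77 − 31 = 46 left.
June 2076 has 30 days: 46 − 30 = 16 left.
May 2076 has 31 days; 31 − 16 = 15 → May 15, 2076.
Counting forward 15 months from May 15, 2076:
month 5 + 15 = 20, which is month 8 of year 2077 → August 2077.
Day 15 is valid in August, giving August 15, 2077.
Counting forward 102 days from August 15, 2077:
August has 31 days, so 31 − 15 = 16 days remain after August 15, 2077; 102 − 16 = 86 left.
September 2077 has 30 days: 86 − 30 = 56 left.
October 2077 has 31 days: 56 − 31 = 25 left.
25 days into November 2077 → November 25, 2077.
Going back 591 days from November 25, 2077:
Going back 25 days from November 25, 2077 reaches the end of the previous month; 591 − 25 = 566 left.
October 2077 has 31 days: 566 − 31 = 535 left.
September 2077 has 30 days: 535 − 30 = 505 left.
August 2077 has 31 days: 505 − 31 = 474 left.
July 2077 has 31 days: 474 − 31 = 443 left.
June 2077 has 30 days: 443 − 30 = 413 left.
May 2077 has 31 days: 413 − 31 = 382 left.
April 2077 has 30 days: 382 − 30 = 352 left.
March 2077 has 31 days: 352 − 31 = 321 left.
February 2077 has 28 days (2077 is not a leap year): 321 − 28 = 293 left.
January 2077 has 31 days: 293 − 31 = 262 left.
December 2076 has 31 days: 262 − 31 = 231 left.
November 2076 has 30 days: 231 − 30 = 201 left.
October 2076 has 31 days: 201 − 31 = 170 left.
September 2076 has 30 days: 170 − 30 = 140 left.
August 2076 has 31 days: 140 − 31 = 109 left.
July 2076 has 31 days: 109 − 31 = 78 left.
June 2076 has 30 days: 78 − 30 = 48 left.
May 2076 has 31 days: 48 − 31 = 17 left.
April 2076 has 30 days; 30 − 17 = 13 → April 13, 2076.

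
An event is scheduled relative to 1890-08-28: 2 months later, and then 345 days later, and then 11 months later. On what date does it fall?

Adding 2 months from August 28, 1890:
month 8 + 2 = 10 → October 1890.
Day 28 is valid in October, giving October 28, 1890.
Advancing 345 days from October 28, 1890:
October has 31 days, so 31 − 28 = 3 days remain after October 28, 1890; 345 − 3 = 342 left.
November 1890 has 30 days: 342 − 30 = 312 left.
December 1890 has 31 days: 312 − 31 = 281 left.
January 1891 has 31 days: 281 − 31 = 250 left.
February 1891 has 28 days (1891 is not a leap year): 250 − 28 = 222 left.
March 1891 has 31 days: 222 − 31 = 191 left.
April 1891 has 30 days: 191 − 30 = 161 left.
May 1891 has 31 days: 161 − 31 = 130 left.
June 1891 has 30 days: 130 − 30 = 100 left.
July 1891 has 31 days: 100 − 31 = 69 left.
August 1891 has 31 days: 69 − 31 = 38 left.
September 1891 has 30 days: 38 − 30 = 8 left.
8 days into October 1891 → October 8, 1891.
Advancing 11 months from October 8, 1891:
month 10 + 11 = 21, which is month 9 of year 1892 → September 1892.
Day 8 is valid in September, giving September 8, 1892.

September 8, 1892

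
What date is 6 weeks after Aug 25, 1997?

Adding 6 weeks = 42 days from August 25, 1997.
August has 31 days, so 31 − 25 = 6 days remain after August 25, 1997; 42 − 6 = 36 left.
September 1997 has 30 days: 36 − 30 = 6 left.
6 days into October 1997 → October 6, 1997.

October 6, 1997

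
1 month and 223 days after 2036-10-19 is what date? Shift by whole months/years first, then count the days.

June 30, 2037

Advancing 1 month and 223 days from October 19, 2036: first the month/year part, then the days.
month 10 + 1 = 11 → November 2036.
Day 19 is valid in November, giving November 19, 2036.
Now add 223 days from November 19, 2036.
November has 30 days, so 30 − 19 = 11 days remain after November 19, 2036; 223 − 11 = 212 left.
December 2036 has 31 days: 212 − 31 = 181 left.
January 2037 has 31 days: 181 − 31 = 150 left.
February 2037 has 28 days (2037 is not a leap year): 150 − 28 = 122 left.
March 2037 has 31 days: 122 − 31 = 91 left.
April 2037 has 30 days: 91 − 30 = 61 left.
May 2037 has 31 days: 61 − 31 = 30 left.
30 days into June 2037 → June 30, 2037.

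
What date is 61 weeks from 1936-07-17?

Counting forward 61 weeks = 427 days from July 17, 1936.
July has 31 days, so 31 − 17 = 14 days remain after July 17, 1936; 427 − 14 = 413 left.
August 1936 has 31 days: 413 − 31 = 382 left.
September 1936 has 30 days: 382 − 30 = 352 left.
October 1936 has 31 days: 352 − 31 = 321 left.
November 1936 has 30 days: 321 − 30 = 291 left.
December 1936 has 31 days: 291 − 31 = 260 left.
January 1937 has 31 days: 260 − 31 = 229 left.
February 1937 has 28 days (1937 is not a leap year): 229 − 28 = 201 left.
March 1937 has 31 days: 201 − 31 = 170 left.
April 1937 has 30 days: 170 − 30 = 140 left.
May 1937 has 31 days: 140 − 31 = 109 left.
June 1937 has 30 days: 109 − 30 = 79 left.
July 1937 has 31 days: 79 − 31 = 48 left.
August 1937 has 31 days: 48 − 31 = 17 left.
17 days into September 1937 → September 17, 1937.

September 17, 1937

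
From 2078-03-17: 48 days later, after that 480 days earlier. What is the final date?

Adding 48 days from March 17, 2078:
March has 31 days, so 31 − 17 = 14 days remain after March 17, 2078; 48 − 14 = 34 left.
April 2078 has 30 days: 34 − 30 = 4 left.
4 days into May 2078 → May 4, 2078.
Counting back 480 days from May 4, 2078:
Going back 4 days from May 4, 2078 reaches the end of the previous month; 480 − 4 = 476 left.
April 2078 has 30 days: 476 − 30 = 446 left.
March 2078 has 31 days: 446 − 31 = 415 left.
February 2078 has 28 days (2078 is not a leap year): 415 − 28 = 387 left.
January 2078 has 31 days: 387 − 31 = 356 left.
December 2077 has 31 days: 356 − 31 = 325 left.
November 2077 has 30 days: 325 − 30 = 295 left.
October 2077 has 31 days: 295 − 31 = 264 left.
September 2077 has 30 days: 264 − 30 = 234 left.
August 2077 has 31 days: 234 − 31 = 203 left.
July 2077 has 31 days: 203 − 31 = 172 left.
June 2077 has 30 days: 172 − 30 = 142 left.
May 2077 has 31 days: 142 − 31 = 111 left.
April 2077 has 30 days: 111 − 30 = 81 left.
March 2077 has 31 days: 81 − 31 = 50 left.
February 2077 has 28 days (2077 is not a leap year): 50 − 28 = 22 left.
January 2077 has 31 days; 31 − 22 = 9 → January 9, 2077.

January 9, 2077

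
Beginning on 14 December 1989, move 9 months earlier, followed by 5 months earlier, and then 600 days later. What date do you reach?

June 6, 1990

Subtracting 9 months from December 14, 1989:
month 12 − 9 = 3 → March 1989.
Day 14 is valid in March, giving March 14, 1989.
Counting back 5 months from March 14, 1989:
month 3 − 5 = -2, which is month 10 of year 1988 → October 1988.
Day 14 is valid in October, giving October 14, 1988.
Counting forward 600 days from October 14, 1988:
October has 31 days, so 31 − 14 = 17 days remain after October 14, 1988; 600 − 17 = 583 left.
November 1988 has 30 days: 583 − 30 = 553 left.
December 1988 has 31 days: 553 − 31 = 522 left.
January 1989 has 31 days: 522 − 31 = 491 left.
February 1989 has 28 days (1989 is not a leap year): 491 − 28 = 463 left.
March 1989 has 31 days: 463 − 31 = 432 left.
April 1989 has 30 days: 432 − 30 = 402 left.
May 1989 has 31 days: 402 − 31 = 371 left.
June 1989 has 30 days: 371 − 30 = 341 left.
July 1989 has 31 days: 341 − 31 = 310 left.
August 1989 has 31 days: 310 − 31 = 279 left.
September 1989 has 30 days: 279 − 30 = 249 left.
October 1989 has 31 days: 249 − 31 = 218 left.
November 1989 has 30 days: 218 − 30 = 188 left.
December 1989 has 31 days: 188 − 31 = 157 left.
January 1990 has 31 days: 157 − 31 = 126 left.
February 1990 has 28 days (1990 is not a leap year): 126 − 28 = 98 left.
March 1990 has 31 days: 98 − 31 = 67 left.
April 1990 has 30 days: 67 − 30 = 37 left.
May 1990 has 31 days: 37 − 31 = 6 left.
6 days into June 1990 → June 6, 1990.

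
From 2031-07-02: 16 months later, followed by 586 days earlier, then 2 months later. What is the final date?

Advancing 16 months from July 2, 2031:
month 7 + 16 = 23, which is month 11 of year 2032 → November 2032.
Day 2 is valid in November, giving November 2, 2032.
Counting back 586 days from November 2, 2032:
Going back 2 days from November 2, 2032 reaches the end of the previous month; 586 − 2 = 584 left.
October 2032 has 31 days: 584 − 31 = 553 left.
September 2032 has 30 days: 553 − 30 = 523 left.
August 2032 has 31 days: 523 − 31 = 492 left.
July 2032 has 31 days: 492 − 31 = 461 left.
June 2032 has 30 days: 461 − 30 = 431 left.
May 2032 has 31 days: 431 − 31 = 400 left.
April 2032 has 30 days: 400 − 30 = 370 left.
March 2032 has 31 days: 370 − 31 = 339 left.
February 2032 has 29 days (2032 is a leap year): 339 − 29 = 310 left.
January 2032 has 31 days: 310 − 31 = 279 left.
December 2031 has 31 days: 279 − 31 = 248 left.
November 2031 has 30 days: 248 − 30 = 218 left.
October 2031 has 31 days: 218 − 31 = 187 left.
September 2031 has 30 days: 187 − 30 = 157 left.
August 2031 has 31 days: 157 − 31 = 126 left.
July 2031 has 31 days: 126 − 31 = 95 left.
June 2031 has 30 days: 95 − 30 = 65 left.
May 2031 has 31 days: 65 − 31 = 34 left.
April 2031 has 30 days: 34 − 30 = 4 left.
March 2031 has 31 days; 31 − 4 = 27 → March 27, 2031.
Adding 2 months from March 27, 2031:
month 3 + 2 = 5 → May 2031.
Day 27 is valid in May, giving May 27, 2031.

May 27, 2031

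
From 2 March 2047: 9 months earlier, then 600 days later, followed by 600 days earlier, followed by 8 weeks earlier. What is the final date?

Going back 9 months from March 2, 2047:
month 3 − 9 = -6, which is month 6 of year 2046 → June 2046.
Day 2 is valid in June, giving June 2, 2046.
Advancing 600 days from June 2, 2046:
June has 30 days, so 30 − 2 = 28 days remain after June 2, 2046; 600 − 28 = 572 left.
July 2046 has 31 days: 572 − 31 = 541 left.
August 2046 has 31 days: 541 − 31 = 510 left.
September 2046 has 30 days: 510 − 30 = 480 left.
October 2046 has 31 days: 480 − 31 = 449 left.
November 2046 has 30 days: 449 − 30 = 419 left.
December 2046 has 31 days: 419 − 31 = 388 left.
January 2047 has 31 days: 388 − 31 = 357 left.
February 2047 has 28 days (2047 is not a leap year): 357 − 28 = 329 left.
March 2047 has 31 days: 329 − 31 = 298 left.
April 2047 has 30 days: 298 − 30 = 268 left.
May 2047 has 31 days: 268 − 31 = 237 left.
June 2047 has 30 days: 237 − 30 = 207 left.
July 2047 has 31 days: 207 − 31 = 176 left.
August 2047 has 31 days: 176 − 31 = 145 left.
September 2047 has 30 days: 145 − 30 = 115 left.
October 2047 has 31 days: 115 − 31 = 84 left.
November 2047 has 30 days: 84 − 30 = 54 left.
December 2047 has 31 days: 54 − 31 = 23 left.
23 days into January 2048 → January 23, 2048.
Subtracting 600 days from January 23, 2048:
Going back 23 days from January 23, 2048 reaches the end of the previous month; 600 − 23 = 577 left.
December 2047 has 31 days: 577 − 31 = 546 left.
November 2047 has 30 days: 546 − 30 = 516 left.
October 2047 has 31 days: 516 − 31 = 485 left.
September 2047 has 30 days: 485 − 30 = 455 left.
August 2047 has 31 days: 455 − 31 = 424 left.
July 2047 has 31 days: 424 − 31 = 393 left.
June 2047 has 30 days: 393 − 30 = 363 left.
May 2047 has 31 days: 363 − 31 = 332 left.
April 2047 has 30 days: 332 − 30 = 302 left.
March 2047 has 31 days: 302 − 31 = 271 left.
February 2047 has 28 days (2047 is not a leap year): 271 − 28 = 243 left.
January 2047 has 31 days: 243 − 31 = 212 left.
December 2046 has 31 days: 212 − 31 = 181 left.
November 2046 has 30 days: 181 − 30 = 151 left.
October 2046 has 31 days: 151 − 31 = 120 left.
September 2046 has 30 days: 120 − 30 = 90 left.
August 2046 has 31 days: 90 − 31 = 59 left.
July 2046 has 31 days: 59 − 31 = 28 left.
June 2046 has 30 days; 30 − 28 = 2 → June 2, 2046.
Subtracting 8 weeks (= 56 days) from June 2, 2046:
Going back 2 days from June 2, 2046 reaches the end of the previous month; 56 − 2 = 54 left.
May 2046 has 31 days: 54 − 31 = 23 left.
April 2046 has 30 days; 30 − 23 = 7 → April 7, 2046.

April 7, 2046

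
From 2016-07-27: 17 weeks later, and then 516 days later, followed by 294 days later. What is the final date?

February 11, 2019

Adding 17 weeks (= 119 days) from July 27, 2016:
July has 31 days, so 31 − 27 = 4 days remain after July 27, 2016; 119 − 4 = 115 left.
August 2016 has 31 days: 115 − 31 = 84 left.
September 2016 has 30 days: 84 − 30 = 54 left.
October 2016 has 31 days: 54 − 31 = 23 left.
23 days into November 2016 → November 23, 2016.
Advancing 516 days from November 23, 2016:
November has 30 days, so 30 − 23 = 7 days remain after November 23, 2016; 516 − 7 = 509 left.
December 2016 has 31 days: 509 − 31 = 478 left.
January 2017 has 31 days: 478 − 31 = 447 left.
February 2017 has 28 days (2017 is not a leap year): 447 − 28 = 419 left.
March 2017 has 31 days: 419 − 31 = 388 left.
April 2017 has 30 days: 388 − 30 = 358 left.
May 2017 has 31 days: 358 − 31 = 327 left.
June 2017 has 30 days: 327 − 30 = 297 left.
July 2017 has 31 days: 297 − 31 = 266 left.
August 2017 has 31 days: 266 − 31 = 235 left.
September 2017 has 30 days: 235 − 30 = 205 left.
October 2017 has 31 days: 205 − 31 = 174 left.
November 2017 has 30 days: 174 − 30 = 144 left.
December 2017 has 31 days: 144 − 31 = 113 left.
January 2018 has 31 days: 113 − 31 = 82 left.
February 2018 has 28 days (2018 is not a leap year): 82 − 28 = 54 left.
March 2018 has 31 days: 54 − 31 = 23 left.
23 days into April 2018 → April 23, 2018.
Advancing 294 days from April 23, 2018:
April has 30 days, so 30 − 23 = 7 days remain after April 23, 2018; 294 − 7 = 287 left.
May 2018 has 31 days: 287 − 31 = 256 left.
June 2018 has 30 days: 256 − 30 = 226 left.
July 2018 has 31 days: 226 − 31 = 195 left.
August 2018 has 31 days: 195 − 31 = 164 left.
September 2018 has 30 days: 164 − 30 = 134 left.
October 2018 has 31 days: 134 − 31 = 103 left.
November 2018 has 30 days: 103 − 30 = 73 left.
December 2018 has 31 days: 73 − 31 = 42 left.
January 2019 has 31 days: 42 − 31 = 11 left.
11 days into February 2019 → February 11, 2019.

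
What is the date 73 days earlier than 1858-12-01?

Going back 73 days from December 1, 1858.
Going back 1 day from December 1, 1858 reaches the end of the previous month; 73 − 1 = 72 left.
November 1858 has 30 days: 72 − 30 = 42 left.
October 1858 has 31 days: 42 − 31 = 11 left.
September 1858 has 30 days; 30 − 11 = 19 → September 19, 1858.

September 19, 1858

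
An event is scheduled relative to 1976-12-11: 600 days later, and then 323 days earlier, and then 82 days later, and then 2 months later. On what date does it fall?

February 5, 1978

Advancing 600 days from December 11, 1976:
December has 31 days, so 31 − 11 = 20 days remain after December 11, 1976; 600 − 20 = 580 left.
January 1977 has 31 days: 580 − 31 = 549 left.
February 1977 has 28 days (1977 is not a leap year): 549 − 28 = 521 left.
March 1977 has 31 days: 521 − 31 = 490 left.
April 1977 has 30 days: 490 − 30 = 460 left.
May 1977 has 31 days: 460 − 31 = 429 left.
June 1977 has 30 days: 429 − 30 = 399 left.
July 1977 has 31 days: 399 − 31 = 368 left.
August 1977 has 31 days: 368 − 31 = 337 left.
September 1977 has 30 days: 337 − 30 = 307 left.
October 1977 has 31 days: 307 − 31 = 276 left.
November 1977 has 30 days: 276 − 30 = 246 left.
December 1977 has 31 days: 246 − 31 = 215 left.
January 1978 has 31 days: 215 − 31 = 184 left.
February 1978 has 28 days (1978 is not a leap year): 184 − 28 = 156 left.
March 1978 has 31 days: 156 − 31 = 125 left.
April 1978 has 30 days: 125 − 30 = 95 left.
May 1978 has 31 days: 95 − 31 = 64 left.
June 1978 has 30 days: 64 − 30 = 34 left.
July 1978 has 31 days: 34 − 31 = 3 left.
3 days into August 1978 → August 3, 1978.
Going back 323 days from August 3, 1978:
Going back 3 days from August 3, 1978 reaches the end of the previous month; 323 − 3 = 320 left.
July 1978 has 31 days: 320 − 31 = 289 left.
June 1978 has 30 days: 289 − 30 = 259 left.
May 1978 has 31 days: 259 − 31 = 228 left.
April 1978 has 30 days: 228 − 30 = 198 left.
March 1978 has 31 days: 198 − 31 = 167 left.
February 1978 has 28 days (1978 is not a leap year): 167 − 28 = 139 left.
January 1978 has 31 days: 139 − 31 = 108 left.
December 1977 has 31 days: 108 − 31 = 77 left.
November 1977 has 30 days: 77 − 30 = 47 left.
October 1977 has 31 days: 47 − 31 = 16 left.
September 1977 has 30 days; 30 − 16 = 14 → September 14, 1977.
Counting forward 82 days from September 14, 1977:
September has 30 days, so 30 − 14 = 16 days remain after September 14, 1977; 82 − 16 = 66 left.
October 1977 has 31 days: 66 − 31 = 35 left.
November 1977 has 30 days: 35 − 30 = 5 left.
5 days into December 1977 → December 5, 1977.
Adding 2 months from December 5, 1977:
month 12 + 2 = 14, which is month 2 of year 1978 → February 1978.
Day 5 is valid in February, giving February 5, 1978.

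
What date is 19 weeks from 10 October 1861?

Counting forward 19 weeks = 133 days from October 10, 1861.
October has 31 days, so 31 − 10 = 21 days remain after October 10, 1861; 133 − 21 = 112 left.
November 1861 has 30 days: 112 − 30 = 82 left.
December 1861 has 31 days: 82 − 31 = 51 left.
January 1862 has 31 days: 51 − 31 = 20 left.
20 days into February 1862 → February 20, 1862.

February 20, 1862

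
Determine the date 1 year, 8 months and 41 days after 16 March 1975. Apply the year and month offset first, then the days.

Advancing 1 year, 8 months and 41 days from March 16, 1975: first the month/year part, then the days.
+1 year → 1976; month 3 + 8 = 11 → November 1976.
Day 16 is valid in November, giving November 16, 1976.
Now add 41 days from November 16, 1976.
November has 30 days, so 30 − 16 = 14 days remain after November 16, 1976; 41 − 14 = 27 left.
27 days into December 1976 → December 27, 1976.

December 27, 1976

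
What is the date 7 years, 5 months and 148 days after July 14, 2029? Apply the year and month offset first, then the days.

May 11, 2037

Adding 7 years, 5 months and 148 days from July 14, 2029: first the month/year part, then the days.
+7 years → 2036; month 7 + 5 = 12 → December 2036.
Day 14 is valid in December, giving December 14, 2036.
Now add 148 days from December 14, 2036.
December has 31 days, so 31 − 14 = 17 days remain after December 14, 2036; 148 − 17 = 131 left.
January 2037 has 31 days: 131 − 31 = 100 left.
February 2037 has 28 days (2037 is not a leap year): 100 − 28 = 72 left.
March 2037 has 31 days: 72 − 31 = 41 left.
April 2037 has 30 days: 41 − 30 = 11 left.
11 days into May 2037 → May 11, 2037.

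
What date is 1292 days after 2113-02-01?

Adding 1292 days from February 1, 2113.
February has 28 days, so 28 − 1 = 27 days remain after February 1, 2113; 1292 − 27 = 1265 left.
March 2113 has 31 days: 1265 − 31 = 1234 left.
April 2113 has 30 days: 1234 − 30 = 1204 left.
May 2113 has 31 days: 1204 − 31 = 1173 left.
June 2113 has 30 days: 1173 − 30 = 1143 left.
July 2113 has 31 days: 1143 − 31 = 1112 left.
August 2113 has 31 days: 1112 − 31 = 1081 left.
September 2113 has 30 days: 1081 − 30 = 1051 left.
October 2113 has 31 days: 1051 − 31 = 1020 left.
November 2113 has 30 days: 1020 − 30 = 990 left.
December 2113 has 31 days: 990 − 31 = 959 left.
January 2114 has 31 days: 959 − 31 = 928 left.
February 2114 has 28 days (2114 is not a leap year): 928 − 28 = 900 left.
March 2114 has 31 days: 900 − 31 = 869 left.
April 2114 has 30 days: 869 − 30 = 839 left.
May 2114 has 31 days: 839 − 31 = 808 left.
June 2114 has 30 days: 808 − 30 = 778 left.
July 2114 has 31 days: 778 − 31 = 747 left.
August 2114 has 31 days: 747 − 31 = 716 left.
September 2114 has 30 days: 716 − 30 = 686 left.
October 2114 has 31 days: 686 − 31 = 655 left.
November 2114 has 30 days: 655 − 30 = 625 left.
December 2114 has 31 days: 625 − 31 = 594 left.
January 2115 has 31 days: 594 − 31 = 563 left.
February 2115 has 28 days (2115 is not a leap year): 563 − 28 = 535 left.
March 2115 has 31 days: 535 − 31 = 504 left.
April 2115 has 30 days: 504 − 30 = 474 left.
May 2115 has 31 days: 474 − 31 = 443 left.
June 2115 has 30 days: 443 − 30 = 413 left.
July 2115 has 31 days: 413 − 31 = 382 left.
August 2115 has 31 days: 382 − 31 = 351 left.
September 2115 has 30 days: 351 − 30 = 321 left.
October 2115 has 31 days: 321 − 31 = 290 left.
November 2115 has 30 days: 290 − 30 = 260 left.
December 2115 has 31 days: 260 − 31 = 229 left.
January 2116 has 31 days: 229 − 31 = 198 left.
February 2116 has 29 days (2116 is a leap year): 198 − 29 = 169 left.
March 2116 has 31 days: 169 − 31 = 138 left.
April 2116 has 30 days: 138 − 30 = 108 left.
May 2116 has 31 days: 108 − 31 = 77 left.
June 2116 has 30 days: 77 − 30 = 47 left.
July 2116 has 31 days: 47 − 31 = 16 left.
16 days into August 2116 → August 16, 2116.

August 16, 2116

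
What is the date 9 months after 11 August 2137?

May 11, 2138

Adding 9 months from August 11, 2137.
month 8 + 9 = 17, which is month 5 of year 2138 → May 2138.
Day 11 is valid in May, giving May 11, 2138.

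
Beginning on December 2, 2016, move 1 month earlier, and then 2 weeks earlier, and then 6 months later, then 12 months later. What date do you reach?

Counting back 1 month from December 2, 2016:
month 12 − 1 = 11 → November 2016.
Day 2 is valid in November, giving November 2, 2016.
Subtracting 2 weeks (= 14 days) from November 2, 2016:
Going back 2 days from November 2, 2016 reaches the end of the previous month; 14 − 2 = 12 left.
October 2016 has 31 days; 31 − 12 = 19 → October 19, 2016.
Advancing 6 months from October 19, 2016:
month 10 + 6 = 16, which is month 4 of year 2017 → April 2017.
Day 19 is valid in April, giving April 19, 2017.
Adding 12 months from April 19, 2017:
month 4 + 12 = 16, which is month 4 of year 2018 → April 2018.
Day 19 is valid in April, giving April 19, 2018.

April 19, 2018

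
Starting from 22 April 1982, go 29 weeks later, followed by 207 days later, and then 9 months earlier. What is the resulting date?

Counting forward 29 weeks (= 203 days) from April 22, 1982:
April has 30 days, so 30 − 22 = 8 days remain after April 22, 1982; 203 − 8 = 195 left.
May 1982 has 31 days: 195 − 31 = 164 left.
June 1982 has 30 days: 164 − 30 = 134 left.
July 1982 has 31 days: 134 − 31 = 103 left.
August 1982 has 31 days: 103 − 31 = 72 left.
September 1982 has 30 days: 72 − 30 = 42 left.
October 1982 has 31 days: 42 − 31 = 11 left.
11 days into November 1982 → November 11, 1982.
Counting forward 207 days from November 11, 1982:
November has 30 days, so 30 − 11 = 19 days remain after November 11, 1982; 207 − 19 = 188 left.
December 1982 has 31 days: 188 − 31 = 157 left.
January 1983 has 31 days: 157 − 31 = 126 left.
February 1983 has 28 days (1983 is not a leap year): 126 − 28 = 98 left.
March 1983 has 31 days: 98 − 31 = 67 left.
April 1983 has 30 days: 67 − 30 = 37 left.
May 1983 has 31 days: 37 − 31 = 6 left.
6 days into June 1983 → June 6, 1983.
Going back 9 months from June 6, 1983:
month 6 − 9 = -3, which is month 9 of year 1982 → September 1982.
Day 6 is valid in September, giving September 6, 1982.

September 6, 1982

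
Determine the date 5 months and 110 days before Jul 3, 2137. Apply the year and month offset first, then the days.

October 16, 2136

Subtracting 5 months and 110 days from July 3, 2137: first the month/year part, then the days.
month 7 − 5 = 2 → February 2137.
Day 3 is valid in February, giving February 3, 2137.
Now subtract 110 days from February 3, 2137.
Going back 3 days from February 3, 2137 reaches the end of the previous month; 110 − 3 = 107 left.
January 2137 has 31 days: 107 − 31 = 76 left.
December 2136 has 31 days: 76 − 31 = 45 left.
November 2136 has 30 days: 45 − 30 = 15 left.
October 2136 has 31 days; 31 − 15 = 16 → October 16, 2136.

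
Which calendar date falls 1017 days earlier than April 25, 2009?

Going back 1017 days from April 25, 2009.
Going back 25 days from April 25, 2009 reaches the end of the previous month; 1017 − 25 = 992 left.
March 2009 has 31 days: 992 − 31 = 961 left.
February 2009 has 28 days (2009 is not a leap year): 961 − 28 = 933 left.
January 2009 has 31 days: 933 − 31 = 902 left.
December 2008 has 31 days: 902 − 31 = 871 left.
November 2008 has 30 days: 871 − 30 = 841 left.
October 2008 has 31 days: 841 − 31 = 810 left.
September 2008 has 30 days: 810 − 30 = 780 left.
August 2008 has 31 days: 780 − 31 = 749 left.
July 2008 has 31 days: 749 − 31 = 718 left.
June 2008 has 30 days: 718 − 30 = 688 left.
May 2008 has 31 days: 688 − 31 = 657 left.
April 2008 has 30 days: 657 − 30 = 627 left.
March 2008 has 31 days: 627 − 31 = 596 left.
February 2008 has 29 days (2008 is a leap year): 596 − 29 = 567 left.
January 2008 has 31 days: 567 − 31 = 536 left.
December 2007 has 31 days: 536 − 31 = 505 left.
November 2007 has 30 days: 505 − 30 = 475 left.
October 2007 has 31 days: 475 − 31 = 444 left.
September 2007 has 30 days: 444 − 30 = 414 left.
August 2007 has 31 days: 414 − 31 = 383 left.
July 2007 has 31 days: 383 − 31 = 352 left.
June 2007 has 30 days: 352 − 30 = 322 left.
May 2007 has 31 days: 322 − 31 = 291 left.
April 2007 has 30 days: 291 − 30 = 261 left.
March 2007 has 31 days: 261 − 31 = 230 left.
February 2007 has 28 days (2007 is not a leap year): 230 − 28 = 202 left.
January 2007 has 31 days: 202 − 31 = 171 left.
December 2006 has 31 days: 171 − 31 = 140 left.
November 2006 has 30 days: 140 − 30 = 110 left.
October 2006 has 31 days: 110 − 31 = 79 left.
September 2006 has 30 days: 79 − 30 = 49 left.
August 2006 has 31 days: 49 − 31 = 18 left.
July 2006 has 31 days; 31 − 18 = 13 → July 13, 2006.

July 13, 2006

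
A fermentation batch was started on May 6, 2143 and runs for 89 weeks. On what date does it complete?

January 18, 2145

Advancing 89 weeks = 623 days from May 6, 2143.
May has 31 days, so 31 − 6 = 25 days remain after May 6, 2143; 623 − 25 = 598 left.
June 2143 has 30 days: 598 − 30 = 568 left.
July 2143 has 31 days: 568 − 31 = 537 left.
August 2143 has 31 days: 537 − 31 = 506 left.
September 2143 has 30 days: 506 − 30 = 476 left.
October 2143 has 31 days: 476 − 31 = 445 left.
November 2143 has 30 days: 445 − 30 = 415 left.
December 2143 has 31 days: 415 − 31 = 384 left.
January 2144 has 31 days: 384 − 31 = 353 left.
February 2144 has 29 days (2144 is a leap year): 353 − 29 = 324 left.
March 2144 has 31 days: 324 − 31 = 293 left.
April 2144 has 30 days: 293 − 30 = 263 left.
May 2144 has 31 days: 263 − 31 = 232 left.
June 2144 has 30 days: 232 − 30 = 202 left.
July 2144 has 31 days: 202 − 31 = 171 left.
August 2144 has 31 days: 171 − 31 = 140 left.
September 2144 has 30 days: 140 − 30 = 110 left.
October 2144 has 31 days: 110 − 31 = 79 left.
November 2144 has 30 days: 79 − 30 = 49 left.
December 2144 has 31 days: 49 − 31 = 18 left.
18 days into January 2145 → January 18, 2145.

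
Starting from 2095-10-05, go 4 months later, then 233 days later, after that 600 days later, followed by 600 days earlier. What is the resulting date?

September 25, 2096

Advancing 4 months from October 5, 2095:
month 10 + 4 = 14, which is month 2 of year 2096 → February 2096.
Day 5 is valid in February, giving February 5, 2096.
Counting forward 233 days from February 5, 2096:
February has 29 days, so 29 − 5 = 24 days remain after February 5, 2096; 233 − 24 = 209 left.
March 2096 has 31 days: 209 − 31 = 178 left.
April 2096 has 30 days: 178 − 30 = 148 left.
May 2096 has 31 days: 148 − 31 = 117 left.
June 2096 has 30 days: 117 − 30 = 87 left.
July 2096 has 31 days: 87 − 31 = 56 left.
August 2096 has 31 days: 56 − 31 = 25 left.
25 days into September 2096 → September 25, 2096.
Advancing 600 days from September 25, 2096:
September has 30 days, so 30 − 25 = 5 days remain after September 25, 2096; 600 − 5 = 595 left.
October 2096 has 31 days: 595 − 31 = 564 left.
November 2096 has 30 days: 564 − 30 = 534 left.
December 2096 has 31 days: 534 − 31 = 503 left.
January 2097 has 31 days: 503 − 31 = 472 left.
February 2097 has 28 days (2097 is not a leap year): 472 − 28 = 444 left.
March 2097 has 31 days: 444 − 31 = 413 left.
April 2097 has 30 days: 413 − 30 = 383 left.
May 2097 has 31 days: 383 − 31 = 352 left.
June 2097 has 30 days: 352 − 30 = 322 left.
July 2097 has 31 days: 322 − 31 = 291 left.
August 2097 has 31 days: 291 − 31 = 260 left.
September 2097 has 30 days: 260 − 30 = 230 left.
October 2097 has 31 days: 230 − 31 = 199 left.
November 2097 has 30 days: 199 − 30 = 169 left.
December 2097 has 31 days: 169 − 31 = 138 left.
January 2098 has 31 days: 138 − 31 = 107 left.
February 2098 has 28 days (2098 is not a leap year): 107 − 28 = 79 left.
March 2098 has 31 days: 79 − 31 = 48 left.
April 2098 has 30 days: 48 − 30 = 18 left.
18 days into May 2098 → May 18, 2098.
Subtracting 600 days from May 18, 2098:
Going back 18 days from May 18, 2098 reaches the end of the previous month; 600 − 18 = 582 left.
April 2098 has 30 days: 582 − 30 = 552 left.
March 2098 has 31 days: 552 − 31 = 521 left.
February 2098 has 28 days (2098 is not a leap year): 521 − 28 = 493 left.
January 2098 has 31 days: 493 − 31 = 462 left.
December 2097 has 31 days: 462 − 31 = 431 left.
November 2097 has 30 days: 431 − 30 = 401 left.
October 2097 has 31 days: 401 − 31 = 370 left.
September 2097 has 30 days: 370 − 30 = 340 left.
August 2097 has 31 days: 340 − 31 = 309 left.
July 2097 has 31 days: 309 − 31 = 278 left.
June 2097 has 30 days: 278 − 30 = 248 left.
May 2097 has 31 days: 248 − 31 = 217 left.
April 2097 has 30 days: 217 − 30 = 187 left.
March 2097 has 31 days: 187 − 31 = 156 left.
February 2097 has 28 days (2097 is not a leap year): 156 − 28 = 128 left.
January 2097 has 31 days: 128 − 31 = 97 left.
December 2096 has 31 days: 97 − 31 = 66 left.
November 2096 has 30 days: 66 − 30 = 36 left.
October 2096 has 31 days: 36 − 31 = 5 left.
September 2096 has 30 days; 30 − 5 = 25 → September 25, 2096.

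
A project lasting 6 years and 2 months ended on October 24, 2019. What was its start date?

August 24, 2013

Going back 6 years and 2 months from October 24, 2019.
-6 years → 2013; month 10 − 2 = 8 → August 2013.
Day 24 is valid in August, giving August 24, 2013.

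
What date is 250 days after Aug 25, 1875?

May 1, 1876

Advancing 250 days from August 25, 1875.
August has 31 days, so 31 − 25 = 6 days remain after August 25, 1875; 250 − 6 = 244 left.
September 1875 has 30 days: 244 − 30 = 214 left.
October 1875 has 31 days: 214 − 31 = 183 left.
November 1875 has 30 days: 183 − 30 = 153 left.
December 1875 has 31 days: 153 − 31 = 122 left.
January 1876 has 31 days: 122 − 31 = 91 left.
February 1876 has 29 days (1876 is a leap year): 91 − 29 = 62 left.
March 1876 has 31 days: 62 − 31 = 31 left.
April 1876 has 30 days: 31 − 30 = 1 left.
1 day into May 1876 → May 1, 1876.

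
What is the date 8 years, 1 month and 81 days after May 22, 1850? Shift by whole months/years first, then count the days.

Advancing 8 years, 1 month and 81 days from May 22, 1850: first the month/year part, then the days.
+8 years → 1858; month 5 + 1 = 6 → June 1858.
Day 22 is valid in June, giving June 22, 1858.
Now add 81 days from June 22, 1858.
June has 30 days, so 30 − 22 = 8 days remain after June 22, 1858; 81 − 8 = 73 left.
July 1858 has 31 days: 73 − 31 = 42 left.
August 1858 has 31 days: 42 − 31 = 11 left.
11 days into September 1858 → September 11, 1858.

September 11, 1858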